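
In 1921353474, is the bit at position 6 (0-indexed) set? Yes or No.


0b1110010100001011000011100000010, bit 6 = 0. No

No


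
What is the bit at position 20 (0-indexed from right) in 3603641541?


0b11010110110010110011010011000101, position 20 = 0

0


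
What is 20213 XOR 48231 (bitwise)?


0b100111011110101 ^ 0b1011110001100111 = 0b1111001010010010 = 62098

62098


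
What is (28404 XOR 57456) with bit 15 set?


Step 1: 28404 ^ 57456 = 36484
Step 2: 36484 | (1 << 15) = 36484 | 32768 = 36484

36484


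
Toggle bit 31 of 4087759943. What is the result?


4087759943 ^ (1 << 31) = 4087759943 ^ 2147483648 = 1940276295

1940276295


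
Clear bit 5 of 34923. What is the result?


34923 & ~(1 << 5) = 34891

34891


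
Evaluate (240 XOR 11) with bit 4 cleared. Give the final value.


Step 1: 240 ^ 11 = 251
Step 2: 251 & ~(1 << 4) = 235

235


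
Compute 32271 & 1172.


0b111111000001111 & 0b10010010100 = 0b10000000100 = 1028

1028


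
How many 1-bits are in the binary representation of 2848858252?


0b10101001110011100010000010001100 has 13 set bits

13


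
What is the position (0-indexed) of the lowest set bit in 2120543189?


0b1111110011001001110101111010101. Lowest set bit at position 0

0


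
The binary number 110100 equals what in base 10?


110100 in decimal = 52

52


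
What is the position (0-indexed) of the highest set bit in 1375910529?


0b1010010000000101011101010000001. Highest set bit at position 30

30


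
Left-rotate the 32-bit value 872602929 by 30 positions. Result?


Rotate 0b110100000000101101110100110001 left by 30 (32-bit) = 0b1001101000000001011011101001100 = 1291892556

1291892556


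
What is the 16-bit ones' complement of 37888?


37888 ^ 65535 = 27647

27647


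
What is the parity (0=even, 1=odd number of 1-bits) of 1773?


0b11011101101 has 8 ones => parity 0

0


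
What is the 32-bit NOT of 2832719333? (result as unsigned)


~0b10101000110101111101110111100101 = 0b1010111001010000010001000011010 = 1462247962 (32-bit unsigned)

1462247962


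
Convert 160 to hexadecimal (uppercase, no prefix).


160 = A0 hex

A0


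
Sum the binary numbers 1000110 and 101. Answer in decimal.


1000110 + 101 = 1001011 = 75

75


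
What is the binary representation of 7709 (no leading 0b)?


7709 = 1111000011101 in binary

1111000011101


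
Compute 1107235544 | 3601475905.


0b1000001111111110001001011011000 | 0b11010110101010100010100101000001 = 0b11010111111111110011101111011001 = 3623828441

3623828441


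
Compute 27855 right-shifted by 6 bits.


0b110110011001111 >> 6 = 0b110110011 = 435

435


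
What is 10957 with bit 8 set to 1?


10957 | (1 << 8) = 10957 | 256 = 11213

11213


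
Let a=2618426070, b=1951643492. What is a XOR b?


2618426070 ^ 1951643492 = 3896620466

3896620466


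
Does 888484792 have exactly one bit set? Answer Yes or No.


0b110100111101010011001110111000. Multiple bits set => No

No


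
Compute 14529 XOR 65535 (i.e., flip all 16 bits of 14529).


14529 ^ 65535 = 51006

51006


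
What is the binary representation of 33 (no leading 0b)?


33 = 100001 in binary

100001


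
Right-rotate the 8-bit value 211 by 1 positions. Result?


Rotate 0b11010011 right by 1 (8-bit) = 0b11101001 = 233

233


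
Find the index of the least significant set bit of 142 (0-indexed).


0b10001110. Lowest set bit at position 1

1


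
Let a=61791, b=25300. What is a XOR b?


61791 ^ 25300 = 37771

37771


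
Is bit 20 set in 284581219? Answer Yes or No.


0b10000111101100101110101100011, bit 20 = 1. Yes

Yes


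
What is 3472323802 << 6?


0b11001110111101110111010011011010 << 6 = 0b11001110111101110111010011011010000000 = 222228723328

222228723328


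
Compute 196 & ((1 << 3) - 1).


196 & 7 = 4

4


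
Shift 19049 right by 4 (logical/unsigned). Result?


0b100101001101001 >> 4 = 0b10010100110 = 1190

1190


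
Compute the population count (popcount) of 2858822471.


0b10101010011001100010101101000111 has 16 set bits

16


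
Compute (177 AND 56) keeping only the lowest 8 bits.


Step 1: 177 & 56 = 48
Step 2: 48 & 255 = 48

48


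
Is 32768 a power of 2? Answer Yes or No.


0b1000000000000000. Only one bit set => Yes

Yes


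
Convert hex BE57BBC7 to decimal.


BE57BBC7 hex = 3193420743 decimal

3193420743


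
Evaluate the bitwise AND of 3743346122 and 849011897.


0b11011111000111101110110111001010 & 0b110010100110101110010010111001 = 0b10010000110101110010010001000 = 303752328

303752328


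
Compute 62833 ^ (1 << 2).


62833 ^ (1 << 2) = 62833 ^ 4 = 62837

62837


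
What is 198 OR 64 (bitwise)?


0b11000110 | 0b1000000 = 0b11000110 = 198

198


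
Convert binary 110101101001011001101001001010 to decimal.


110101101001011001101001001010 in decimal = 900045386

900045386


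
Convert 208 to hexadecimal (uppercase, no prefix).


208 = D0 hex

D0


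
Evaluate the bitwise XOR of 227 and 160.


0b11100011 ^ 0b10100000 = 0b1000011 = 67

67


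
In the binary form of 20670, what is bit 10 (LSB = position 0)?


0b101000010111110, position 10 = 0

0


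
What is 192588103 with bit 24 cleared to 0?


192588103 & ~(1 << 24) = 175810887

175810887


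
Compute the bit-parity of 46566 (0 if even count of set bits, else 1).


0b1011010111100110 has 10 ones => parity 0

0


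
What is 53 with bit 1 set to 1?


53 | (1 << 1) = 53 | 2 = 55

55


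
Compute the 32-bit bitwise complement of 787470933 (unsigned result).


~0b101110111011111101101001010101 = 0b11010001000100000010010110101010 = 3507496362 (32-bit unsigned)

3507496362


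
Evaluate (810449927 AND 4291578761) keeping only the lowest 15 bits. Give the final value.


Step 1: 810449927 & 4291578761 = 810305537
Step 2: 810305537 & 32767 = 18433

18433


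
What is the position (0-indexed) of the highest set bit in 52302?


0b1100110001001110. Highest set bit at position 15

15


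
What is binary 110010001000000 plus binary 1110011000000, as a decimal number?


110010001000000 + 1110011000000 = 1000000100000000 = 33024

33024


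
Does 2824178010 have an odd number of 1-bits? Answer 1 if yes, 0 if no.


0b10101000010101011000100101011010 has 14 ones => parity 0

0


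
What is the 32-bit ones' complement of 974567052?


974567052 ^ 4294967295 = 3320400243

3320400243


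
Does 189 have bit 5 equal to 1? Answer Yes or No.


0b10111101, bit 5 = 1. Yes

Yes


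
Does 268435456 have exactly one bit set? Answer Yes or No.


0b10000000000000000000000000000. Only one bit set => Yes

Yes


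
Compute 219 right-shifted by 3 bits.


0b11011011 >> 3 = 0b11011 = 27

27


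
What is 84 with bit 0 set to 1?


84 | (1 << 0) = 84 | 1 = 85

85


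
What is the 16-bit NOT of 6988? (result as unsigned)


~0b1101101001100 = 0b1110010010110011 = 58547 (16-bit unsigned)

58547


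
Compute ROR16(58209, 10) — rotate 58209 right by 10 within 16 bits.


Rotate 0b1110001101100001 right by 10 (16-bit) = 0b1101100001111000 = 55416

55416


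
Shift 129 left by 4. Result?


0b10000001 << 4 = 0b100000010000 = 2064

2064


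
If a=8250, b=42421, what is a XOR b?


8250 ^ 42421 = 34191

34191


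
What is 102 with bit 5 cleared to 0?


102 & ~(1 << 5) = 70

70


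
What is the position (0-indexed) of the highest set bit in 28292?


0b110111010000100. Highest set bit at position 14

14


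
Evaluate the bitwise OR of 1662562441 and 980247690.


0b1100011000110001011000010001001 | 0b111010011011010110010010001010 = 0b1111011011111011111010010001011 = 2071852171

2071852171


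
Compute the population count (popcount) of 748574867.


0b101100100111100101100010010011 has 15 set bits

15


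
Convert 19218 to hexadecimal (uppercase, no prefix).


19218 = 4B12 hex

4B12


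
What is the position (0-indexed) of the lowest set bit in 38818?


0b1001011110100010. Lowest set bit at position 1

1


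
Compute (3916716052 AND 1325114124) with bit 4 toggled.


Step 1: 3916716052 & 1325114124 = 1215299588
Step 2: 1215299588 ^ (1 << 4) = 1215299588 ^ 16 = 1215299604

1215299604


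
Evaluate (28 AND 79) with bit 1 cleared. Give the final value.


Step 1: 28 & 79 = 12
Step 2: 12 & ~(1 << 1) = 12

12


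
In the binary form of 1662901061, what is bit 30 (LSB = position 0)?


0b1100011000111011101101101000101, position 30 = 1

1


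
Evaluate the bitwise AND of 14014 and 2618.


0b11011010111110 & 0b101000111010 = 0b1000111010 = 570

570


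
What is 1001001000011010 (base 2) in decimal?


1001001000011010 in decimal = 37402

37402


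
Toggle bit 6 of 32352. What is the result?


32352 ^ (1 << 6) = 32352 ^ 64 = 32288

32288


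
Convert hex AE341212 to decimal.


AE341212 hex = 2922648082 decimal

2922648082


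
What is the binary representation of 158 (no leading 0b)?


158 = 10011110 in binary

10011110


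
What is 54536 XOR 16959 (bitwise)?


0b1101010100001000 ^ 0b100001000111111 = 0b1001011100110111 = 38711

38711


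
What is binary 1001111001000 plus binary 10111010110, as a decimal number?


1001111001000 + 10111010110 = 1100110011110 = 6558

6558


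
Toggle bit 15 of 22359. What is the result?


22359 ^ (1 << 15) = 22359 ^ 32768 = 55127

55127


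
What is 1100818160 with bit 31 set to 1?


1100818160 | (1 << 31) = 1100818160 | 2147483648 = 3248301808

3248301808


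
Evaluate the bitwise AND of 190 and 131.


0b10111110 & 0b10000011 = 0b10000010 = 130

130


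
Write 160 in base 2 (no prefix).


160 = 10100000 in binary

10100000


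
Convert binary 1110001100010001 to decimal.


1110001100010001 in decimal = 58129

58129


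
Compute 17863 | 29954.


0b100010111000111 | 0b111010100000010 = 0b111010111000111 = 30151

30151


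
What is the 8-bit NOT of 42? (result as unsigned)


~0b101010 = 0b11010101 = 213 (8-bit unsigned)

213


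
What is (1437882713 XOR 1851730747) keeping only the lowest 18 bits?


Step 1: 1437882713 ^ 1851730747 = 1005285986
Step 2: 1005285986 & 262143 = 225890

225890


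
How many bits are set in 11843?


0b10111001000011 has 7 set bits

7


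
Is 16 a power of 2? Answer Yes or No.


0b10000. Only one bit set => Yes

Yes


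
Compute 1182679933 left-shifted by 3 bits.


0b1000110011111100100001101111101 << 3 = 0b1000110011111100100001101111101000 = 9461439464

9461439464


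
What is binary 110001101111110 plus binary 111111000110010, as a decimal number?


110001101111110 + 111111000110010 = 1110000110110000 = 57776

57776


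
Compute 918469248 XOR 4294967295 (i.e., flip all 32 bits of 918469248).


918469248 ^ 4294967295 = 3376498047

3376498047


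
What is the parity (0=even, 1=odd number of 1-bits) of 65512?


0b1111111111101000 has 12 ones => parity 0

0


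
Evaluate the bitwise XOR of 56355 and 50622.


0b1101110000100011 ^ 0b1100010110111110 = 0b1100110011101 = 6557

6557


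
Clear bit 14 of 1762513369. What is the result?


1762513369 & ~(1 << 14) = 1762496985

1762496985


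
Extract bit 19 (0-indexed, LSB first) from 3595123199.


0b11010110010010010011100111111111, position 19 = 1

1


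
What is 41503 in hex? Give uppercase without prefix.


41503 = A21F hex

A21F


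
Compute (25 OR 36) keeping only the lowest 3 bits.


Step 1: 25 | 36 = 61
Step 2: 61 & 7 = 5

5


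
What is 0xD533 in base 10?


D533 hex = 54579 decimal

54579


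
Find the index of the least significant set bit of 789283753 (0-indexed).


0b101111000010111000001110101001. Lowest set bit at position 0

0


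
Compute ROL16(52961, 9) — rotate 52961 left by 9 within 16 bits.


Rotate 0b1100111011100001 left by 9 (16-bit) = 0b1100001110011101 = 50077

50077


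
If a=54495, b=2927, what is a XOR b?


54495 ^ 2927 = 57264

57264


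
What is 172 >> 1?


0b10101100 >> 1 = 0b1010110 = 86

86


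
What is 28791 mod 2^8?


28791 & 255 = 119

119


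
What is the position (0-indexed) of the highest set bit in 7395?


0b1110011100011. Highest set bit at position 12

12


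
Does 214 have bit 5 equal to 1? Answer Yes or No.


0b11010110, bit 5 = 0. No

No


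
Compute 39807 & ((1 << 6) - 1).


39807 & 63 = 63

63


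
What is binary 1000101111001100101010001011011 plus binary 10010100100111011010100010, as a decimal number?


1000101111001100101010001011011 + 10010100100111011010100010 = 1001000001110001100101011111101 = 1211681533

1211681533


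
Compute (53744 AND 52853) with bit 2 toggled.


Step 1: 53744 & 52853 = 49264
Step 2: 49264 ^ (1 << 2) = 49264 ^ 4 = 49268

49268


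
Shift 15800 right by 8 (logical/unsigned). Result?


0b11110110111000 >> 8 = 0b111101 = 61

61


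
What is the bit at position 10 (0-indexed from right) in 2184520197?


0b10000010001101010010001000000101, position 10 = 0

0


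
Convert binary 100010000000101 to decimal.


100010000000101 in decimal = 17413

17413


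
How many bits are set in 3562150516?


0b11010100010100100001101001110100 has 14 set bits

14


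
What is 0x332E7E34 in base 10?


332E7E34 hex = 858684980 decimal

858684980


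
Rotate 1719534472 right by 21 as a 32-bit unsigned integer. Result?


Rotate 0b1100110011111100000001110001000 right by 21 (32-bit) = 0b11110000000111000100001100110011 = 4028384051

4028384051


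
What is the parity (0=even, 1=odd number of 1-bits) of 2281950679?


0b10001000000000111100110111010111 has 15 ones => parity 1

1


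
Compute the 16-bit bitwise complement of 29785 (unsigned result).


~0b111010001011001 = 0b1000101110100110 = 35750 (16-bit unsigned)

35750


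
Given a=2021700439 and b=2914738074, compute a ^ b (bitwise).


2021700439 ^ 2914738074 = 3577474253

3577474253


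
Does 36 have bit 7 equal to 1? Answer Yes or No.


0b100100, bit 7 = 0. No

No


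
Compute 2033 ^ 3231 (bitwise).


0b11111110001 ^ 0b110010011111 = 0b101101101110 = 2926

2926


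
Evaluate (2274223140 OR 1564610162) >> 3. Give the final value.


Step 1: 2274223140 | 1564610162 = 3754946166
Step 2: 3754946166 >> 3 = 469368270

469368270


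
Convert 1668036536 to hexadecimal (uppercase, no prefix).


1668036536 = 636C37B8 hex

636C37B8


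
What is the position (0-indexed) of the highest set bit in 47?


0b101111. Highest set bit at position 5

5


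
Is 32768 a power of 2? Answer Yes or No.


0b1000000000000000. Only one bit set => Yes

Yes


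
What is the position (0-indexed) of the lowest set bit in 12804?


0b11001000000100. Lowest set bit at position 2

2


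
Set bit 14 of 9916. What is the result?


9916 | (1 << 14) = 9916 | 16384 = 26300

26300


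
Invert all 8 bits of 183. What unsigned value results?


183 ^ 255 = 72

72


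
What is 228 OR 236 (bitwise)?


0b11100100 | 0b11101100 = 0b11101100 = 236

236


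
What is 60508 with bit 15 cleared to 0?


60508 & ~(1 << 15) = 27740

27740


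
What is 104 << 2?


0b1101000 << 2 = 0b110100000 = 416

416


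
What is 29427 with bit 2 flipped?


29427 ^ (1 << 2) = 29427 ^ 4 = 29431

29431


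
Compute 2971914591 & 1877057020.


0b10110001001000111101000101011111 & 0b1101111111000011001110111111100 = 0b100001001000011001000101011100 = 555848028

555848028


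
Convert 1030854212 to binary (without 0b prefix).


1030854212 = 111101011100011001011001000100 in binary

111101011100011001011001000100


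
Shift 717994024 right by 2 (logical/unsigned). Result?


0b101010110010111011100000101000 >> 2 = 0b1010101100101110111000001010 = 179498506

179498506


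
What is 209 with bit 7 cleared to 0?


209 & ~(1 << 7) = 81

81


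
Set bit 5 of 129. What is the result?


129 | (1 << 5) = 129 | 32 = 161

161


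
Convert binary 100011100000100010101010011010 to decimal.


100011100000100010101010011010 in decimal = 595733146

595733146


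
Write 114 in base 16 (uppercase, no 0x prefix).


114 = 72 hex

72


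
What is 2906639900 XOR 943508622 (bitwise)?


0b10101101001111111100111000011100 ^ 0b111000001111001100110010001110 = 0b10010101000000110000001010010010 = 2500002450

2500002450


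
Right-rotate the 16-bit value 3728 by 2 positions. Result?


Rotate 0b111010010000 right by 2 (16-bit) = 0b1110100100 = 932

932


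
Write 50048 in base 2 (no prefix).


50048 = 1100001110000000 in binary

1100001110000000


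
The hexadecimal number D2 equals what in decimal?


D2 hex = 210 decimal

210


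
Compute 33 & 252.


0b100001 & 0b11111100 = 0b100000 = 32

32


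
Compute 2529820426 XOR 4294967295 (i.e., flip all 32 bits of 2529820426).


2529820426 ^ 4294967295 = 1765146869

1765146869


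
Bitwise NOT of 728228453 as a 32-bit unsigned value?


~0b101011011001111110001001100101 = 0b11010100100110000001110110011010 = 3566738842 (32-bit unsigned)

3566738842


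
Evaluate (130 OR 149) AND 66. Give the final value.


Step 1: 130 | 149 = 151
Step 2: 151 & 66 = 2

2


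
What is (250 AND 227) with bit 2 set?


Step 1: 250 & 227 = 226
Step 2: 226 | (1 << 2) = 226 | 4 = 230

230


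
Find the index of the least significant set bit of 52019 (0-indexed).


0b1100101100110011. Lowest set bit at position 0

0


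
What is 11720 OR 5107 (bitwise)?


0b10110111001000 | 0b1001111110011 = 0b11111111111011 = 16379

16379


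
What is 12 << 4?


0b1100 << 4 = 0b11000000 = 192

192


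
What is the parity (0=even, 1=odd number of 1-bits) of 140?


0b10001100 has 3 ones => parity 1

1


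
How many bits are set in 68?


0b1000100 has 2 set bits

2


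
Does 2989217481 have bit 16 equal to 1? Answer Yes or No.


0b10110010001010111101011011001001, bit 16 = 1. Yes

Yes


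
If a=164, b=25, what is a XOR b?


164 ^ 25 = 189

189


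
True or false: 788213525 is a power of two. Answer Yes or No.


0b101110111110110010111100010101. Multiple bits set => No

No


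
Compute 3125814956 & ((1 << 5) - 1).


3125814956 & 31 = 12

12


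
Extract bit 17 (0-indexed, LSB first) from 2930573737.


0b10101110101011010000000110101001, position 17 = 0

0


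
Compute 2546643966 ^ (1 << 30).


2546643966 ^ (1 << 30) = 2546643966 ^ 1073741824 = 3620385790

3620385790


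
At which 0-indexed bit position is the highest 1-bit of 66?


0b1000010. Highest set bit at position 6

6


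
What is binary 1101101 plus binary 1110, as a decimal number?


1101101 + 1110 = 1111011 = 123

123


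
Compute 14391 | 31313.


0b11100000110111 | 0b111101001010001 = 0b111101001110111 = 31351

31351


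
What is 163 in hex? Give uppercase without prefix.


163 = A3 hex

A3


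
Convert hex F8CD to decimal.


F8CD hex = 63693 decimal

63693


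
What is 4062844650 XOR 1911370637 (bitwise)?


0b11110010001010100001011011101010 ^ 0b1110001111011010011001110001101 = 0b10000011110001110010010101100111 = 2210866535

2210866535


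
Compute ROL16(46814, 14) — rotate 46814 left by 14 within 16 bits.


Rotate 0b1011011011011110 left by 14 (16-bit) = 0b1010110110110111 = 44471

44471


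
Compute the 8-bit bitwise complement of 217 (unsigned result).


~0b11011001 = 0b100110 = 38 (8-bit unsigned)

38


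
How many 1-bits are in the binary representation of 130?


0b10000010 has 2 set bits

2


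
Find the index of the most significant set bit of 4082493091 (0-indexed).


0b11110011010101011110011010100011. Highest set bit at position 31

31


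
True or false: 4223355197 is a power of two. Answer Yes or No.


0b11111011101110110100100100111101. Multiple bits set => No

No


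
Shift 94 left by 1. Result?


0b1011110 << 1 = 0b10111100 = 188

188


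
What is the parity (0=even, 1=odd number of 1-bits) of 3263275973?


0b11000010100000011010001111000101 has 13 ones => parity 1

1


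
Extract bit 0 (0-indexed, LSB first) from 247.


0b11110111, position 0 = 1

1


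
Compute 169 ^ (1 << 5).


169 ^ (1 << 5) = 169 ^ 32 = 137

137


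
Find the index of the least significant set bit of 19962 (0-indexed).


0b100110111111010. Lowest set bit at position 1

1


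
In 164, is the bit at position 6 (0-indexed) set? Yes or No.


0b10100100, bit 6 = 0. No

No


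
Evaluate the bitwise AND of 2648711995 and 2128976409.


0b10011101111000000010001100111011 & 0b1111110111001011001101000011001 = 0b11100111000000000001000011001 = 484442649

484442649


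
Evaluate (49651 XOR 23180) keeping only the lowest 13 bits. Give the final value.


Step 1: 49651 ^ 23180 = 39807
Step 2: 39807 & 8191 = 7039

7039


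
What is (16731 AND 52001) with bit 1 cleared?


Step 1: 16731 & 52001 = 16641
Step 2: 16641 & ~(1 << 1) = 16641

16641


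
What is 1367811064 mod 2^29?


1367811064 & 536870911 = 294069240

294069240


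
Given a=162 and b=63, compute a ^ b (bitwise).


162 ^ 63 = 157

157


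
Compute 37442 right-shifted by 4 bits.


0b1001001001000010 >> 4 = 0b100100100100 = 2340

2340


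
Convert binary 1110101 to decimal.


1110101 in decimal = 117

117


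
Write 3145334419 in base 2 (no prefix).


3145334419 = 10111011011110011111111010010011 in binary

10111011011110011111111010010011


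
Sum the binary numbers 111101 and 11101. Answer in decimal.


111101 + 11101 = 1011010 = 90

90


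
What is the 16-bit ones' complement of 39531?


39531 ^ 65535 = 26004

26004


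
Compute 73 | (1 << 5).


73 | (1 << 5) = 73 | 32 = 105

105


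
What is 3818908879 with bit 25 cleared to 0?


3818908879 & ~(1 << 25) = 3785354447

3785354447


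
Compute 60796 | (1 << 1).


60796 | (1 << 1) = 60796 | 2 = 60798

60798


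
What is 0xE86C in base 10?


E86C hex = 59500 decimal

59500


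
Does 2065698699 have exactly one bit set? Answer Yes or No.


0b1111011001000000000111110001011. Multiple bits set => No

No


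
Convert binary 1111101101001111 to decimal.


1111101101001111 in decimal = 64335

64335


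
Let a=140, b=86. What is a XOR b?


140 ^ 86 = 218

218


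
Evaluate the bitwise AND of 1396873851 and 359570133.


0b1010011010000101001101001111011 & 0b10101011011101001101011010101 = 0b10001010000101001101001010001 = 289577553

289577553


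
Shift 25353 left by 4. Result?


0b110001100001001 << 4 = 0b1100011000010010000 = 405648

405648


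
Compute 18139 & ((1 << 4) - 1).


18139 & 15 = 11

11


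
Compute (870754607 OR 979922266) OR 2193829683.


Step 1: 870754607 | 979922266 = 1005514111
Step 2: 1005514111 | 2193829683 = 3153063807

3153063807


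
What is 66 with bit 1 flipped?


66 ^ (1 << 1) = 66 ^ 2 = 64

64


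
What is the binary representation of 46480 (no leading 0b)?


46480 = 1011010110010000 in binary

1011010110010000


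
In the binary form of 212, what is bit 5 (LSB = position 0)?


0b11010100, position 5 = 0

0


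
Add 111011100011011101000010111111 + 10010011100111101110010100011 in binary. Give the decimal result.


111011100011011101000010111111 + 10010011100111101110010100011 = 1001110000000011010110101100010 = 1308732770

1308732770


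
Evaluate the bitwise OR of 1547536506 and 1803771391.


0b1011100001111011000100001111010 | 0b1101011100000110101110111111111 = 0b1111111101111111101110111111111 = 2143280639

2143280639


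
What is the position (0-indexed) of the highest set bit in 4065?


0b111111100001. Highest set bit at position 11

11


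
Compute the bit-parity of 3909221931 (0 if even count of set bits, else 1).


0b11101001000000011111111000101011 has 17 ones => parity 1

1


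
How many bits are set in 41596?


0b1010001001111100 has 8 set bits

8


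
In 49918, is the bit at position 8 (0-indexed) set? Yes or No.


0b1100001011111110, bit 8 = 0. No

No


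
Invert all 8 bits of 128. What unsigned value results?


128 ^ 255 = 127

127


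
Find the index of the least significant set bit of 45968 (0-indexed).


0b1011001110010000. Lowest set bit at position 4

4


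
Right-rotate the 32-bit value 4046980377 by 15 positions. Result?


Rotate 0b11110001001110000000010100011001 right by 15 (32-bit) = 0b1010001100111110001001110000 = 171172464

171172464


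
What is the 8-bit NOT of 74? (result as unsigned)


~0b1001010 = 0b10110101 = 181 (8-bit unsigned)

181


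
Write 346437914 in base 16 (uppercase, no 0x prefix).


346437914 = 14A6391A hex

14A6391A


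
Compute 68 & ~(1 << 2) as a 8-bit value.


68 & ~(1 << 2) = 64

64


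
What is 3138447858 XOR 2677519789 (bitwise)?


0b10111011000100001110100111110010 ^ 0b10011111100101111011010110101101 = 0b100100100001110101110001011111 = 612850783

612850783


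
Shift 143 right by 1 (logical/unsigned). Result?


0b10001111 >> 1 = 0b1000111 = 71

71


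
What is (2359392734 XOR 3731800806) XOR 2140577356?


Step 1: 2359392734 ^ 3731800806 = 1389345592
Step 2: 1389345592 ^ 2140577356 = 760817012

760817012


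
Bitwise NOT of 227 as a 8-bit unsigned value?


~0b11100011 = 0b11100 = 28 (8-bit unsigned)

28


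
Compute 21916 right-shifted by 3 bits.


0b101010110011100 >> 3 = 0b101010110011 = 2739

2739


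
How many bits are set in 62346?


0b1111001110001010 has 9 set bits

9


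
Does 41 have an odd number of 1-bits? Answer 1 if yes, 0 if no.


0b101001 has 3 ones => parity 1

1


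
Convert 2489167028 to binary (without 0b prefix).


2489167028 = 10010100010111011010110010110100 in binary

10010100010111011010110010110100


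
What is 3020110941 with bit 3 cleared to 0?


3020110941 & ~(1 << 3) = 3020110933

3020110933


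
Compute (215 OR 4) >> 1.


Step 1: 215 | 4 = 215
Step 2: 215 >> 1 = 107

107


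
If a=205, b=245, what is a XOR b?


205 ^ 245 = 56

56


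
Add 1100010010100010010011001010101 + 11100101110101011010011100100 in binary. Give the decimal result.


1100010010100010010011001010101 + 11100101110101011010011100100 = 1111111000010111101101100111001 = 2131483449

2131483449


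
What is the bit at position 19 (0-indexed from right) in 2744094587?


0b10100011100011111000111101111011, position 19 = 1

1


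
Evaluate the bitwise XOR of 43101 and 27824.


0b1010100001011101 ^ 0b110110010110000 = 0b1100010011101101 = 50413

50413


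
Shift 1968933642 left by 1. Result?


0b1110101010110111000101100001010 << 1 = 0b11101010101101110001011000010100 = 3937867284

3937867284


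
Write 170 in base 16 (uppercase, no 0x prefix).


170 = AA hex

AA


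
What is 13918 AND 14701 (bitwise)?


0b11011001011110 & 0b11100101101101 = 0b11000001001100 = 12364

12364


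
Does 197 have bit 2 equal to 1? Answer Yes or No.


0b11000101, bit 2 = 1. Yes

Yes


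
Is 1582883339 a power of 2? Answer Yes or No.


0b1011110010110001110001000001011. Multiple bits set => No

No


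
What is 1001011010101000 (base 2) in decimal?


1001011010101000 in decimal = 38568

38568


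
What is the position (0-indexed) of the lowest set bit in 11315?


0b10110000110011. Lowest set bit at position 0

0


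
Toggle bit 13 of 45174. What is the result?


45174 ^ (1 << 13) = 45174 ^ 8192 = 36982

36982


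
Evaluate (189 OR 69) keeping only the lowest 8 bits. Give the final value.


Step 1: 189 | 69 = 253
Step 2: 253 & 255 = 253

253


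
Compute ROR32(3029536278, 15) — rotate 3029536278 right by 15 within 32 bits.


Rotate 0b10110100100100110000111000010110 right by 15 (32-bit) = 0b11100001011010110100100100110 = 472738086

472738086


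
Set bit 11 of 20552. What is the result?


20552 | (1 << 11) = 20552 | 2048 = 22600

22600


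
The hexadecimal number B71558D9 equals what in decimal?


B71558D9 hex = 3071629529 decimal

3071629529


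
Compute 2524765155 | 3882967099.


0b10010110011111001101101111100011 | 0b11100111011100010110000000111011 = 0b11110111011111011111101111111011 = 4152228859

4152228859


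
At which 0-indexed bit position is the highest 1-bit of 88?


0b1011000. Highest set bit at position 6

6


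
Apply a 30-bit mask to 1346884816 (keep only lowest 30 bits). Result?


1346884816 & 1073741823 = 273142992

273142992


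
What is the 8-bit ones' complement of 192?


192 ^ 255 = 63

63


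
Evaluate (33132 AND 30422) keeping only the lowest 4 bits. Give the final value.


Step 1: 33132 & 30422 = 68
Step 2: 68 & 15 = 4

4


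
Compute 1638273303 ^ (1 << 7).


1638273303 ^ (1 << 7) = 1638273303 ^ 128 = 1638273431

1638273431


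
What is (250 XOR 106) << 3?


Step 1: 250 ^ 106 = 144
Step 2: 144 << 3 = 1152

1152


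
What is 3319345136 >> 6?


0b11000101110110010010111111110000 >> 6 = 0b11000101110110010010111111 = 51864767

51864767


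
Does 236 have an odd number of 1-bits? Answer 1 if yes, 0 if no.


0b11101100 has 5 ones => parity 1

1


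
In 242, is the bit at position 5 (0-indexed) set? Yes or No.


0b11110010, bit 5 = 1. Yes

Yes


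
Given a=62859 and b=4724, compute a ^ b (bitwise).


62859 ^ 4724 = 59391

59391


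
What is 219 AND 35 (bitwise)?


0b11011011 & 0b100011 = 0b11 = 3

3


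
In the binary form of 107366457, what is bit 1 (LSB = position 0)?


0b110011001100100100000111001, position 1 = 0

0


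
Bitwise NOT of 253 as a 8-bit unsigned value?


~0b11111101 = 0b10 = 2 (8-bit unsigned)

2


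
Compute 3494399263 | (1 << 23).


3494399263 | (1 << 23) = 3494399263 | 8388608 = 3502787871

3502787871


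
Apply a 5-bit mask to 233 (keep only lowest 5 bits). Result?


233 & 31 = 9

9


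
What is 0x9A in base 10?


9A hex = 154 decimal

154


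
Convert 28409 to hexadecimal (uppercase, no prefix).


28409 = 6EF9 hex

6EF9


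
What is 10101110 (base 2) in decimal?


10101110 in decimal = 174

174


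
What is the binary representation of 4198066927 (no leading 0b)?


4198066927 = 11111010001110010110101011101111 in binary

11111010001110010110101011101111


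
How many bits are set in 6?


0b110 has 2 set bits

2


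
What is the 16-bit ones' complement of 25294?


25294 ^ 65535 = 40241

40241


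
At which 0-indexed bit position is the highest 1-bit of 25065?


0b110000111101001. Highest set bit at position 14

14


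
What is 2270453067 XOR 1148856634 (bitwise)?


0b10000111010101000101110101001011 ^ 0b1000100011110100010100100111010 = 0b11000011001011100111010001110001 = 3274601585

3274601585


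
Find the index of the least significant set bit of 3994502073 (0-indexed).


0b11101110000101110100001110111001. Lowest set bit at position 0

0


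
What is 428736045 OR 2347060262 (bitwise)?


0b11001100011011111111000101101 | 0b10001011111001010100110000100110 = 0b10011011111011011111111000101111 = 2616065583

2616065583


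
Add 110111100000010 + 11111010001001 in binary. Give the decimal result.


110111100000010 + 11111010001001 = 1010110110001011 = 44427

44427


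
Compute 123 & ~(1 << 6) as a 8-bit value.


123 & ~(1 << 6) = 59

59


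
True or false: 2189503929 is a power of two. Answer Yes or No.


0b10000010100000010010110110111001. Multiple bits set => No

No


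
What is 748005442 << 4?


0b101100100101011010100001000010 << 4 = 0b1011001001010110101000010000100000 = 11968087072

11968087072


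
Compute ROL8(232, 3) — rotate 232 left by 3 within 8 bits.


Rotate 0b11101000 left by 3 (8-bit) = 0b1000111 = 71

71


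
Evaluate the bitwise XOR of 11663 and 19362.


0b10110110001111 ^ 0b100101110100010 = 0b110011000101101 = 26157

26157


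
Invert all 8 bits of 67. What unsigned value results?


67 ^ 255 = 188

188


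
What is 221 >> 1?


0b11011101 >> 1 = 0b1101110 = 110

110


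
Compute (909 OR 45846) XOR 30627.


Step 1: 909 | 45846 = 45983
Step 2: 45983 ^ 30627 = 50236

50236


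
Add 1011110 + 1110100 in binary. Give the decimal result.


1011110 + 1110100 = 11010010 = 210

210


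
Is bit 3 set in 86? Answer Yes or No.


0b1010110, bit 3 = 0. No

No


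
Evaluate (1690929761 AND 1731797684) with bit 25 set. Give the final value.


Step 1: 1690929761 & 1731797684 = 1678311968
Step 2: 1678311968 | (1 << 25) = 1678311968 | 33554432 = 1711866400

1711866400


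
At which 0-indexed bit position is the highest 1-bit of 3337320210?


0b11000110111010110111011100010010. Highest set bit at position 31

31


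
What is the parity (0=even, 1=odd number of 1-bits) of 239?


0b11101111 has 7 ones => parity 1

1


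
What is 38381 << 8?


0b1001010111101101 << 8 = 0b100101011110110100000000 = 9825536

9825536


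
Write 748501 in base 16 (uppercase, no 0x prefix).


748501 = B6BD5 hex

B6BD5


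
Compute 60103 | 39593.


0b1110101011000111 | 0b1001101010101001 = 0b1111101011101111 = 64239

64239


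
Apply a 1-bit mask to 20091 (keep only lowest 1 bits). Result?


20091 & 1 = 1

1


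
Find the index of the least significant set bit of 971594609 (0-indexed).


0b111001111010010101101101110001. Lowest set bit at position 0

0


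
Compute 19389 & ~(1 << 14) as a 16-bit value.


19389 & ~(1 << 14) = 3005

3005


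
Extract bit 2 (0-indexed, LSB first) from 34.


0b100010, position 2 = 0

0


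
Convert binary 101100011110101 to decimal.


101100011110101 in decimal = 22773

22773


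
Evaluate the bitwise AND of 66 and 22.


0b1000010 & 0b10110 = 0b10 = 2

2


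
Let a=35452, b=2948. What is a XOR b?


35452 ^ 2948 = 33272

33272


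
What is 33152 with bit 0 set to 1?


33152 | (1 << 0) = 33152 | 1 = 33153

33153


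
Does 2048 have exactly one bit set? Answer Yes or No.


0b100000000000. Only one bit set => Yes

Yes


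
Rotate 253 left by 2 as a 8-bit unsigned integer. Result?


Rotate 0b11111101 left by 2 (8-bit) = 0b11110111 = 247

247


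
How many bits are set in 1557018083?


0b1011100110011100011010111100011 has 18 set bits

18


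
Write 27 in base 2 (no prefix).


27 = 11011 in binary

11011


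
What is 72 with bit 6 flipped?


72 ^ (1 << 6) = 72 ^ 64 = 8

8


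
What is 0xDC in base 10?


DC hex = 220 decimal

220


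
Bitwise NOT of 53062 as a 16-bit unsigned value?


~0b1100111101000110 = 0b11000010111001 = 12473 (16-bit unsigned)

12473


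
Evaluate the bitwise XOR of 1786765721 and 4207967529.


0b1101010011111111110000110011001 ^ 0b11111010110100000111110100101001 = 0b10010000101011111001110010110000 = 2427428016

2427428016


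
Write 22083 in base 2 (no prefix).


22083 = 101011001000011 in binary

101011001000011


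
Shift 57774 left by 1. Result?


0b1110000110101110 << 1 = 0b11100001101011100 = 115548

115548


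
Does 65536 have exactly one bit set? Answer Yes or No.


0b10000000000000000. Only one bit set => Yes

Yes


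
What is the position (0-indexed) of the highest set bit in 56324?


0b1101110000000100. Highest set bit at position 15

15


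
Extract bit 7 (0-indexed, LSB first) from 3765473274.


0b11100000011100001000111111111010, position 7 = 1

1


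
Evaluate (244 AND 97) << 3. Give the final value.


Step 1: 244 & 97 = 96
Step 2: 96 << 3 = 768

768


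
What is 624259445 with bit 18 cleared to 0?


624259445 & ~(1 << 18) = 623997301

623997301


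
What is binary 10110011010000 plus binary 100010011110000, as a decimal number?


10110011010000 + 100010011110000 = 111000111000000 = 29120

29120


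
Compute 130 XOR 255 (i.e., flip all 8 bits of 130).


130 ^ 255 = 125

125


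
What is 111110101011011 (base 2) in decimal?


111110101011011 in decimal = 32091

32091


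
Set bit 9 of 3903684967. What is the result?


3903684967 | (1 << 9) = 3903684967 | 512 = 3903685479

3903685479


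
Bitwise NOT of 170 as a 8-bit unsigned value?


~0b10101010 = 0b1010101 = 85 (8-bit unsigned)

85


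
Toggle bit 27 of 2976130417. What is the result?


2976130417 ^ (1 << 27) = 2976130417 ^ 134217728 = 3110348145

3110348145


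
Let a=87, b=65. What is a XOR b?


87 ^ 65 = 22

22


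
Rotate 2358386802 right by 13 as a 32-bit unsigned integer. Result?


Rotate 0b10001100100100100010000001110010 right by 13 (32-bit) = 0b11100101000110010010010001 = 60056721

60056721


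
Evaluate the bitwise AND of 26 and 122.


0b11010 & 0b1111010 = 0b11010 = 26

26


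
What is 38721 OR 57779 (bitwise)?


0b1001011101000001 | 0b1110000110110011 = 0b1111011111110011 = 63475

63475


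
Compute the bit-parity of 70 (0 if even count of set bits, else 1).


0b1000110 has 3 ones => parity 1

1


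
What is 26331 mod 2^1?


26331 & 1 = 1

1


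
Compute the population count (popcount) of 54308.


0b1101010000100100 has 6 set bits

6


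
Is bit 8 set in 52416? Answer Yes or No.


0b1100110011000000, bit 8 = 0. No

No


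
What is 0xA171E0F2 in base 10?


A171E0F2 hex = 2708594930 decimal

2708594930


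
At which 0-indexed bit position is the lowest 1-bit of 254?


0b11111110. Lowest set bit at position 1

1


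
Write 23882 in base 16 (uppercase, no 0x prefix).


23882 = 5D4A hex

5D4A


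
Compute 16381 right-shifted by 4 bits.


0b11111111111101 >> 4 = 0b1111111111 = 1023

1023


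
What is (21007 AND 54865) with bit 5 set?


Step 1: 21007 & 54865 = 20993
Step 2: 20993 | (1 << 5) = 20993 | 32 = 21025

21025


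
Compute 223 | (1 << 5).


223 | (1 << 5) = 223 | 32 = 255

255


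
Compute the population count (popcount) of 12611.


0b11000101000011 has 6 set bits

6


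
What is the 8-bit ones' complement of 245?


245 ^ 255 = 10

10


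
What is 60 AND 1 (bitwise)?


0b111100 & 0b1 = 0b0 = 0

0


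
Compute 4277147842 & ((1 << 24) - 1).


4277147842 & 16777215 = 15734978

15734978


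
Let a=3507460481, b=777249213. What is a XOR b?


3507460481 ^ 777249213 = 4284250172

4284250172


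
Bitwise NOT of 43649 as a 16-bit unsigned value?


~0b1010101010000001 = 0b101010101111110 = 21886 (16-bit unsigned)

21886


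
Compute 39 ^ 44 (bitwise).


0b100111 ^ 0b101100 = 0b1011 = 11

11


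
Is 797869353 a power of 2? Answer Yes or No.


0b101111100011101000010100101001. Multiple bits set => No

No


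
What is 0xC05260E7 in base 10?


C05260E7 hex = 3226624231 decimal

3226624231


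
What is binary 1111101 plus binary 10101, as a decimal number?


1111101 + 10101 = 10010010 = 146

146


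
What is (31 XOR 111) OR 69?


Step 1: 31 ^ 111 = 112
Step 2: 112 | 69 = 117

117
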